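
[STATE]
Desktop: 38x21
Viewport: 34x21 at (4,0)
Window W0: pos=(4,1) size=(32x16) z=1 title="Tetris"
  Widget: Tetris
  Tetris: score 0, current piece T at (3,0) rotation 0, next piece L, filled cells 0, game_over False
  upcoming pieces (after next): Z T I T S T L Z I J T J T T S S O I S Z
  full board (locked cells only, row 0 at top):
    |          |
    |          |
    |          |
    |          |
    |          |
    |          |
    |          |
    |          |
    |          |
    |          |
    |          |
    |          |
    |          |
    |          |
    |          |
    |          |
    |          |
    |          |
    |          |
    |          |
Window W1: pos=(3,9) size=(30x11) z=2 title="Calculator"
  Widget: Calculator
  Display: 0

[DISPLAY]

                                  
┏━━━━━━━━━━━━━━━━━━━━━━━━━━━━━━┓  
┃ Tetris                       ┃  
┠──────────────────────────────┨  
┃          │Next:              ┃  
┃          │  ▒                ┃  
┃          │▒▒▒                ┃  
┃          │                   ┃  
┃          │                   ┃  
━━━━━━━━━━━━━━━━━━━━━━━━━━━━┓  ┃  
 Calculator                 ┃  ┃  
────────────────────────────┨  ┃  
                           0┃  ┃  
┌───┬───┬───┬───┐           ┃  ┃  
│ 7 │ 8 │ 9 │ ÷ │           ┃  ┃  
├───┼───┼───┼───┤           ┃  ┃  
│ 4 │ 5 │ 6 │ × │           ┃━━┛  
├───┼───┼───┼───┤           ┃     
│ 1 │ 2 │ 3 │ - │           ┃     
━━━━━━━━━━━━━━━━━━━━━━━━━━━━┛     
                                  


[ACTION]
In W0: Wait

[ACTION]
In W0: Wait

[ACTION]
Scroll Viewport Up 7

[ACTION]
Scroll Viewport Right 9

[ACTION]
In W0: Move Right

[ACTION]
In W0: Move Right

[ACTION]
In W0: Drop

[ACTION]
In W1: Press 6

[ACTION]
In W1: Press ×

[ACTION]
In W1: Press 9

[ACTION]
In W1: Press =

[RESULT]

                                  
┏━━━━━━━━━━━━━━━━━━━━━━━━━━━━━━┓  
┃ Tetris                       ┃  
┠──────────────────────────────┨  
┃          │Next:              ┃  
┃          │  ▒                ┃  
┃          │▒▒▒                ┃  
┃          │                   ┃  
┃          │                   ┃  
━━━━━━━━━━━━━━━━━━━━━━━━━━━━┓  ┃  
 Calculator                 ┃  ┃  
────────────────────────────┨  ┃  
                          54┃  ┃  
┌───┬───┬───┬───┐           ┃  ┃  
│ 7 │ 8 │ 9 │ ÷ │           ┃  ┃  
├───┼───┼───┼───┤           ┃  ┃  
│ 4 │ 5 │ 6 │ × │           ┃━━┛  
├───┼───┼───┼───┤           ┃     
│ 1 │ 2 │ 3 │ - │           ┃     
━━━━━━━━━━━━━━━━━━━━━━━━━━━━┛     
                                  


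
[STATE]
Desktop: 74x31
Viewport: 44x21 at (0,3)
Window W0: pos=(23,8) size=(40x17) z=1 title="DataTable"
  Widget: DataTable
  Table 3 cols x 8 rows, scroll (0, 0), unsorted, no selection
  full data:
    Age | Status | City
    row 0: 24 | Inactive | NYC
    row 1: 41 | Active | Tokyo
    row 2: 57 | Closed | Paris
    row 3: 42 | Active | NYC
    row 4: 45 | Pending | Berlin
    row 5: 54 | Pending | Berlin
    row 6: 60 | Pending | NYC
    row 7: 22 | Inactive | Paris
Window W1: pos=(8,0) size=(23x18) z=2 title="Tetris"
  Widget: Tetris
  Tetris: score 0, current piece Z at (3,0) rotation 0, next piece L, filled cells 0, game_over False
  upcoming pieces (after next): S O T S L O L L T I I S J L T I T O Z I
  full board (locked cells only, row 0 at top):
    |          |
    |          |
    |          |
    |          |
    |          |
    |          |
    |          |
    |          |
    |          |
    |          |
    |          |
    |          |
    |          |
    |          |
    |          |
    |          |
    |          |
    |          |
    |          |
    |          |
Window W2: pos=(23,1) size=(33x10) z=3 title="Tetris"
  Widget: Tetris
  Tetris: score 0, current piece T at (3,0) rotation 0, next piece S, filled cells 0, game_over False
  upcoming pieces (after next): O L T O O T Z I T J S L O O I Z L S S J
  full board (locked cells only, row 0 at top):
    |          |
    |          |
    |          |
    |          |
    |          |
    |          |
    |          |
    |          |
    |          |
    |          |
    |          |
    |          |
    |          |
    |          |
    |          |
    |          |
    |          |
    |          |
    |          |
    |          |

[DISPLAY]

        ┃          │Nex┠────────────────────
        ┃          │  ▒┃          │Next:    
        ┃          │▒▒▒┃          │ ░░      
        ┃          │   ┃          │░░       
        ┃          │   ┃          │         
        ┃          │   ┃          │         
        ┃          │Sco┃          │         
        ┃          │0  ┗━━━━━━━━━━━━━━━━━━━━
        ┃          │          ┃tus  │City   
        ┃          │          ┃─────┼────── 
        ┃          │          ┃ctive│NYC    
        ┃          │          ┃ive  │Tokyo  
        ┃          │          ┃sed  │Paris  
        ┃          │          ┃ive  │NYC    
        ┗━━━━━━━━━━━━━━━━━━━━━┛ding │Berlin 
                       ┃54 │Pending │Berlin 
                       ┃60 │Pending │NYC    
                       ┃22 │Inactive│Paris  
                       ┃                    
                       ┃                    
                       ┃                    


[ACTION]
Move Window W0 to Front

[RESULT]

        ┃          │Nex┠────────────────────
        ┃          │  ▒┃          │Next:    
        ┃          │▒▒▒┃          │ ░░      
        ┃          │   ┃          │░░       
        ┃          │   ┃          │         
        ┃          │   ┏━━━━━━━━━━━━━━━━━━━━
        ┃          │Sco┃ DataTable          
        ┃          │0  ┠────────────────────
        ┃          │   ┃Age│Status  │City   
        ┃          │   ┃───┼────────┼────── 
        ┃          │   ┃24 │Inactive│NYC    
        ┃          │   ┃41 │Active  │Tokyo  
        ┃          │   ┃57 │Closed  │Paris  
        ┃          │   ┃42 │Active  │NYC    
        ┗━━━━━━━━━━━━━━┃45 │Pending │Berlin 
                       ┃54 │Pending │Berlin 
                       ┃60 │Pending │NYC    
                       ┃22 │Inactive│Paris  
                       ┃                    
                       ┃                    
                       ┃                    


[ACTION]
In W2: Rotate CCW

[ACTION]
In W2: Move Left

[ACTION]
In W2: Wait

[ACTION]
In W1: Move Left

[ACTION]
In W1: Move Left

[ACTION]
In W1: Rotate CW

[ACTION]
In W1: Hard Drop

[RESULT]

        ┃          │Nex┠────────────────────
        ┃          │ ░░┃          │Next:    
        ┃          │░░ ┃          │ ░░      
        ┃          │   ┃          │░░       
        ┃          │   ┃          │         
        ┃          │   ┏━━━━━━━━━━━━━━━━━━━━
        ┃          │Sco┃ DataTable          
        ┃          │0  ┠────────────────────
        ┃          │   ┃Age│Status  │City   
        ┃          │   ┃───┼────────┼────── 
        ┃          │   ┃24 │Inactive│NYC    
        ┃  ▓       │   ┃41 │Active  │Tokyo  
        ┃ ▓▓       │   ┃57 │Closed  │Paris  
        ┃ ▓        │   ┃42 │Active  │NYC    
        ┗━━━━━━━━━━━━━━┃45 │Pending │Berlin 
                       ┃54 │Pending │Berlin 
                       ┃60 │Pending │NYC    
                       ┃22 │Inactive│Paris  
                       ┃                    
                       ┃                    
                       ┃                    


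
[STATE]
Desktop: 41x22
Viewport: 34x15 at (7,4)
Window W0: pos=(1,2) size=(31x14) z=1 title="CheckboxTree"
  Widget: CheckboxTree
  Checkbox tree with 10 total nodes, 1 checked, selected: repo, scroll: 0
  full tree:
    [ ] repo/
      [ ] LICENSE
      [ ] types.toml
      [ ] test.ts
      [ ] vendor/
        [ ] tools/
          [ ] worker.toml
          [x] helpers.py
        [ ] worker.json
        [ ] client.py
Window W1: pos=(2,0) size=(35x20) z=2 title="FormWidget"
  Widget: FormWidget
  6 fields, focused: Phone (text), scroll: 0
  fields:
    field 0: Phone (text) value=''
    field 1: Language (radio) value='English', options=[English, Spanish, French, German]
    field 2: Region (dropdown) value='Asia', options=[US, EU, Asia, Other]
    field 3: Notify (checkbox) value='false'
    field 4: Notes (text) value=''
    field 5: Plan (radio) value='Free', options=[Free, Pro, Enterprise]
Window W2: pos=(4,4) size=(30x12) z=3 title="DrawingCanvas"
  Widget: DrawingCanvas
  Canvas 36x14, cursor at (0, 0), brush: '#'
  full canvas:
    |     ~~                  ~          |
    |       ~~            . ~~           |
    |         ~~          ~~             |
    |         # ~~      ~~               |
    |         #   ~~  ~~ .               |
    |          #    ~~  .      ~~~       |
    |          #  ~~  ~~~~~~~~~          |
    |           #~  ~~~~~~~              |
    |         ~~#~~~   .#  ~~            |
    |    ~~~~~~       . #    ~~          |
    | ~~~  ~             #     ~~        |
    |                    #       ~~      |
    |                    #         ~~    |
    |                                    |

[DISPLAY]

━━━━━━━━━━━━━━━━━━━━━━━━━━┓Sp┃    
rawingCanvas              ┃▼]┃    
──────────────────────────┨  ┃    
   ~~                  ~  ┃ ]┃    
     ~~            . ~~   ┃  ┃    
       ~~          ~~     ┃  ┃    
       # ~~      ~~       ┃  ┃    
       #   ~~  ~~ .       ┃  ┃    
        #    ~~  .      ~~┃  ┃    
        #  ~~  ~~~~~~~~~  ┃  ┃    
         #~  ~~~~~~~      ┃  ┃    
━━━━━━━━━━━━━━━━━━━━━━━━━━┛  ┃    
                             ┃    
                             ┃    
                             ┃    


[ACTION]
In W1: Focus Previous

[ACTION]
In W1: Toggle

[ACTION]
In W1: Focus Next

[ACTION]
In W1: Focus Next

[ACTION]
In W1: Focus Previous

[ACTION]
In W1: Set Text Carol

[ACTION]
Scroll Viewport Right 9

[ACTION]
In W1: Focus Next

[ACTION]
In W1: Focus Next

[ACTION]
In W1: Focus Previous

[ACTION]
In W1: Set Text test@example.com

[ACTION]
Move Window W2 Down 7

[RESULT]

nguage:   (●) English  ( ) Sp┃    
gion:     [Asia            ▼]┃    
tify:     [ ]                ┃    
tes:      [                 ]┃    
an:       (●) Free  ( ) Pro  ┃    
                             ┃    
━━━━━━━━━━━━━━━━━━━━━━━━━━┓  ┃    
rawingCanvas              ┃  ┃    
──────────────────────────┨  ┃    
   ~~                  ~  ┃  ┃    
     ~~            . ~~   ┃  ┃    
       ~~          ~~     ┃  ┃    
       # ~~      ~~       ┃  ┃    
       #   ~~  ~~ .       ┃  ┃    
        #    ~~  .      ~~┃  ┃    


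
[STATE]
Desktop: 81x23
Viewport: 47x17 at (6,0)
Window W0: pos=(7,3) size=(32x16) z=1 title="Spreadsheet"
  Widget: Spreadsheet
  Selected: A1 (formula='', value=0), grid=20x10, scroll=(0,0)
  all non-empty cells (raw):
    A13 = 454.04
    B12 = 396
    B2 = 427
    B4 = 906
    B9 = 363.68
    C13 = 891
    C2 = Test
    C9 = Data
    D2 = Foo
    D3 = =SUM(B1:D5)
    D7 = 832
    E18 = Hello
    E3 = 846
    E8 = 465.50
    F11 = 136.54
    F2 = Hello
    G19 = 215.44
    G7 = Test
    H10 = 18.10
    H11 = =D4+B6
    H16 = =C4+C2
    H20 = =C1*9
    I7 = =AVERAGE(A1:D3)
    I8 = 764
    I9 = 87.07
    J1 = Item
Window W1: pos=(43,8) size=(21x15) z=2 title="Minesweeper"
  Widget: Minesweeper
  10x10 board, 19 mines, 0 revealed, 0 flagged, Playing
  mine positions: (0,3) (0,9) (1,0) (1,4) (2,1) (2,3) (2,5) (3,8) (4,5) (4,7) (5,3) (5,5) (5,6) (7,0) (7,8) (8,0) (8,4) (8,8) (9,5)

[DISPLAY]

                                               
                                               
                                               
 ┏━━━━━━━━━━━━━━━━━━━━━━━━━━━━━━┓              
 ┃ Spreadsheet                  ┃              
 ┠──────────────────────────────┨              
 ┃A1:                           ┃              
 ┃       A       B       C      ┃              
 ┃------------------------------┃    ┏━━━━━━━━━
 ┃  1      [0]       0       0  ┃    ┃ Mineswee
 ┃  2        0     427Test    Fo┃    ┠─────────
 ┃  3        0       0       0#C┃    ┃■■■■■■■■■
 ┃  4        0     906       0  ┃    ┃■■■■■■■■■
 ┃  5        0       0       0  ┃    ┃■■■■■■■■■
 ┃  6        0       0       0  ┃    ┃■■■■■■■■■
 ┃  7        0       0       0  ┃    ┃■■■■■■■■■
 ┃  8        0       0       0  ┃    ┃■■■■■■■■■


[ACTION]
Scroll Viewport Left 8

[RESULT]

                                               
                                               
                                               
       ┏━━━━━━━━━━━━━━━━━━━━━━━━━━━━━━┓        
       ┃ Spreadsheet                  ┃        
       ┠──────────────────────────────┨        
       ┃A1:                           ┃        
       ┃       A       B       C      ┃        
       ┃------------------------------┃    ┏━━━
       ┃  1      [0]       0       0  ┃    ┃ Mi
       ┃  2        0     427Test    Fo┃    ┠───
       ┃  3        0       0       0#C┃    ┃■■■
       ┃  4        0     906       0  ┃    ┃■■■
       ┃  5        0       0       0  ┃    ┃■■■
       ┃  6        0       0       0  ┃    ┃■■■
       ┃  7        0       0       0  ┃    ┃■■■
       ┃  8        0       0       0  ┃    ┃■■■


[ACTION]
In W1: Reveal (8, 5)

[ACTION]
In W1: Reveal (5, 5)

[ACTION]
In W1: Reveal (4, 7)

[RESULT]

                                               
                                               
                                               
       ┏━━━━━━━━━━━━━━━━━━━━━━━━━━━━━━┓        
       ┃ Spreadsheet                  ┃        
       ┠──────────────────────────────┨        
       ┃A1:                           ┃        
       ┃       A       B       C      ┃        
       ┃------------------------------┃    ┏━━━
       ┃  1      [0]       0       0  ┃    ┃ Mi
       ┃  2        0     427Test    Fo┃    ┠───
       ┃  3        0       0       0#C┃    ┃■■■
       ┃  4        0     906       0  ┃    ┃✹■■
       ┃  5        0       0       0  ┃    ┃■✹■
       ┃  6        0       0       0  ┃    ┃■■■
       ┃  7        0       0       0  ┃    ┃■■■
       ┃  8        0       0       0  ┃    ┃■■■


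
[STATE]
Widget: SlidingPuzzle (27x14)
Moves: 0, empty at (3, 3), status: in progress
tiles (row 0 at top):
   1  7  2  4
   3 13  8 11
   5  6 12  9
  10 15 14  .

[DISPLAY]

┌────┬────┬────┬────┐      
│  1 │  7 │  2 │  4 │      
├────┼────┼────┼────┤      
│  3 │ 13 │  8 │ 11 │      
├────┼────┼────┼────┤      
│  5 │  6 │ 12 │  9 │      
├────┼────┼────┼────┤      
│ 10 │ 15 │ 14 │    │      
└────┴────┴────┴────┘      
Moves: 0                   
                           
                           
                           
                           


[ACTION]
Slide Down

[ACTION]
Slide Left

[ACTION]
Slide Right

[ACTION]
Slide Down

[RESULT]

┌────┬────┬────┬────┐      
│  1 │  7 │  2 │  4 │      
├────┼────┼────┼────┤      
│  3 │ 13 │    │ 11 │      
├────┼────┼────┼────┤      
│  5 │  6 │  8 │ 12 │      
├────┼────┼────┼────┤      
│ 10 │ 15 │ 14 │  9 │      
└────┴────┴────┴────┘      
Moves: 3                   
                           
                           
                           
                           


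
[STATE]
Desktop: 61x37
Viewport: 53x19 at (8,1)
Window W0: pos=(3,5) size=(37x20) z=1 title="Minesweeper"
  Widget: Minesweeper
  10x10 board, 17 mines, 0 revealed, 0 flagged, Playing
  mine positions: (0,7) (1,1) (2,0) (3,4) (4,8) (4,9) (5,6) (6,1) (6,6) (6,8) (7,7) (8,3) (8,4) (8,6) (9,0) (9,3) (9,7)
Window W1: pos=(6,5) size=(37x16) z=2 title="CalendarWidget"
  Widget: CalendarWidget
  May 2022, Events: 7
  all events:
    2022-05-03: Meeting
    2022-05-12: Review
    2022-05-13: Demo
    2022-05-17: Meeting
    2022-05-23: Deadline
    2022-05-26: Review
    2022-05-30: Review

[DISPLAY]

                                                     
                                                     
                                                     
                                                     
━━━━━━━━━━━━━━━━━━━━━━━━━━━━━━━━━━┓                  
CalendarWidget                    ┃                  
──────────────────────────────────┨                  
             May 2022             ┃                  
o Tu We Th Fr Sa Su               ┃                  
                  1               ┃                  
2  3*  4  5  6  7  8              ┃                  
9 10 11 12* 13* 14 15             ┃                  
6 17* 18 19 20 21 22              ┃                  
3* 24 25 26* 27 28 29             ┃                  
0* 31                             ┃                  
                                  ┃                  
                                  ┃                  
                                  ┃                  
                                  ┃                  


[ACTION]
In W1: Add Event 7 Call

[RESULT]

                                                     
                                                     
                                                     
                                                     
━━━━━━━━━━━━━━━━━━━━━━━━━━━━━━━━━━┓                  
CalendarWidget                    ┃                  
──────────────────────────────────┨                  
             May 2022             ┃                  
o Tu We Th Fr Sa Su               ┃                  
                  1               ┃                  
2  3*  4  5  6  7*  8             ┃                  
9 10 11 12* 13* 14 15             ┃                  
6 17* 18 19 20 21 22              ┃                  
3* 24 25 26* 27 28 29             ┃                  
0* 31                             ┃                  
                                  ┃                  
                                  ┃                  
                                  ┃                  
                                  ┃                  


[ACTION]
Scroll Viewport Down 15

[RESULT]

                                  ┃                  
                                  ┃                  
                                  ┃                  
                                  ┃                  
━━━━━━━━━━━━━━━━━━━━━━━━━━━━━━━━━━┛                  
                               ┃                     
                               ┃                     
                               ┃                     
━━━━━━━━━━━━━━━━━━━━━━━━━━━━━━━┛                     
                                                     
                                                     
                                                     
                                                     
                                                     
                                                     
                                                     
                                                     
                                                     
                                                     


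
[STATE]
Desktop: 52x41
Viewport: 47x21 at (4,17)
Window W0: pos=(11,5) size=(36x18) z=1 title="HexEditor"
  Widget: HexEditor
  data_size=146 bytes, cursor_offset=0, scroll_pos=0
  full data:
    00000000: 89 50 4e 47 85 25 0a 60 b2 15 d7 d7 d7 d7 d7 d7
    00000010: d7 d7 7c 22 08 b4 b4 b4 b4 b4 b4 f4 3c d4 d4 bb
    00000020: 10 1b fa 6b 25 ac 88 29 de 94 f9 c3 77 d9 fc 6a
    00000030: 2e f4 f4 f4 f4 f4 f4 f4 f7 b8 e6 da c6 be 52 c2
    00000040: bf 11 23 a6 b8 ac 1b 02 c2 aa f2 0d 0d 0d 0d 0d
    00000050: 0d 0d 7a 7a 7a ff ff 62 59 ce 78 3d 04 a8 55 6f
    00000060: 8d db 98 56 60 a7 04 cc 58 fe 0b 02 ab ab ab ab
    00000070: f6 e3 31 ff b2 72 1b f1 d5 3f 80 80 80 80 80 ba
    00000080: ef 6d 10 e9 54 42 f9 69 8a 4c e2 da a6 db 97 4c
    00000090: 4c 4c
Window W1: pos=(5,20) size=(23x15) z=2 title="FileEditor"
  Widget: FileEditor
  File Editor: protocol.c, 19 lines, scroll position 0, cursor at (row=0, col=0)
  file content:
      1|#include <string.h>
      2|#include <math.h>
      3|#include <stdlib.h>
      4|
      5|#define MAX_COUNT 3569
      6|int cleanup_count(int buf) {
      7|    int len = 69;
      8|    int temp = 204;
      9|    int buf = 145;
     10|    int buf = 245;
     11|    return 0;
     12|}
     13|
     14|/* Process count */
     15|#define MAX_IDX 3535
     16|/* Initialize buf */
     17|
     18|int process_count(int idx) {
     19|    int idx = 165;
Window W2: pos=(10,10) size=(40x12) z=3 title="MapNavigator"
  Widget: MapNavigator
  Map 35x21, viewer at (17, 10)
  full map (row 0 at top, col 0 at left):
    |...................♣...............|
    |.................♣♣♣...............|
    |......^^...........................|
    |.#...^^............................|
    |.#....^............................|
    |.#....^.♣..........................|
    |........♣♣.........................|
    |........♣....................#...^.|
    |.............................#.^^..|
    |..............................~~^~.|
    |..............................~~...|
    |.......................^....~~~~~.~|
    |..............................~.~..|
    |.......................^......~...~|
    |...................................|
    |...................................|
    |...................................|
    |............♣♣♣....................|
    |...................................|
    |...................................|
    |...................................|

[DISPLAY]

      ┃  .................@............~~... ┃ 
      ┃  .......................^....~~~~~.~ ┃ 
      ┃  ..............................~.~.. ┃ 
 ┏━━━━┃  .......................^......~...~ ┃ 
 ┃ Fil┗━━━━━━━━━━━━━━━━━━━━━━━━━━━━━━━━━━━━━━┛ 
 ┠─────────────────────┨━━━━━━━━━━━━━━━━━━┛    
 ┃█include <string.h> ▲┃                       
 ┃#include <math.h>   █┃                       
 ┃#include <stdlib.h> ░┃                       
 ┃                    ░┃                       
 ┃#define MAX_COUNT 35░┃                       
 ┃int cleanup_count(in░┃                       
 ┃    int len = 69;   ░┃                       
 ┃    int temp = 204; ░┃                       
 ┃    int buf = 145;  ░┃                       
 ┃    int buf = 245;  ░┃                       
 ┃    return 0;       ▼┃                       
 ┗━━━━━━━━━━━━━━━━━━━━━┛                       
                                               
                                               
                                               


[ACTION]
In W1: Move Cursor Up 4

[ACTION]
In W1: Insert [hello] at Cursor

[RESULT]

      ┃  .................@............~~... ┃ 
      ┃  .......................^....~~~~~.~ ┃ 
      ┃  ..............................~.~.. ┃ 
 ┏━━━━┃  .......................^......~...~ ┃ 
 ┃ Fil┗━━━━━━━━━━━━━━━━━━━━━━━━━━━━━━━━━━━━━━┛ 
 ┠─────────────────────┨━━━━━━━━━━━━━━━━━━┛    
 ┃hello█include <strin▲┃                       
 ┃#include <math.h>   █┃                       
 ┃#include <stdlib.h> ░┃                       
 ┃                    ░┃                       
 ┃#define MAX_COUNT 35░┃                       
 ┃int cleanup_count(in░┃                       
 ┃    int len = 69;   ░┃                       
 ┃    int temp = 204; ░┃                       
 ┃    int buf = 145;  ░┃                       
 ┃    int buf = 245;  ░┃                       
 ┃    return 0;       ▼┃                       
 ┗━━━━━━━━━━━━━━━━━━━━━┛                       
                                               
                                               
                                               


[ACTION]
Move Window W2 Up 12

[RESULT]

       ┃00000090  4c 4c                   ┃    
       ┃                                  ┃    
       ┃                                  ┃    
 ┏━━━━━━━━━━━━━━━━━━━━━┓                  ┃    
 ┃ FileEditor          ┃                  ┃    
 ┠─────────────────────┨━━━━━━━━━━━━━━━━━━┛    
 ┃hello█include <strin▲┃                       
 ┃#include <math.h>   █┃                       
 ┃#include <stdlib.h> ░┃                       
 ┃                    ░┃                       
 ┃#define MAX_COUNT 35░┃                       
 ┃int cleanup_count(in░┃                       
 ┃    int len = 69;   ░┃                       
 ┃    int temp = 204; ░┃                       
 ┃    int buf = 145;  ░┃                       
 ┃    int buf = 245;  ░┃                       
 ┃    return 0;       ▼┃                       
 ┗━━━━━━━━━━━━━━━━━━━━━┛                       
                                               
                                               
                                               


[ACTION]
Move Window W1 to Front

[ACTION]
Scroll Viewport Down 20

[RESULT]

 ┏━━━━━━━━━━━━━━━━━━━━━┓                  ┃    
 ┃ FileEditor          ┃                  ┃    
 ┠─────────────────────┨━━━━━━━━━━━━━━━━━━┛    
 ┃hello█include <strin▲┃                       
 ┃#include <math.h>   █┃                       
 ┃#include <stdlib.h> ░┃                       
 ┃                    ░┃                       
 ┃#define MAX_COUNT 35░┃                       
 ┃int cleanup_count(in░┃                       
 ┃    int len = 69;   ░┃                       
 ┃    int temp = 204; ░┃                       
 ┃    int buf = 145;  ░┃                       
 ┃    int buf = 245;  ░┃                       
 ┃    return 0;       ▼┃                       
 ┗━━━━━━━━━━━━━━━━━━━━━┛                       
                                               
                                               
                                               
                                               
                                               
                                               


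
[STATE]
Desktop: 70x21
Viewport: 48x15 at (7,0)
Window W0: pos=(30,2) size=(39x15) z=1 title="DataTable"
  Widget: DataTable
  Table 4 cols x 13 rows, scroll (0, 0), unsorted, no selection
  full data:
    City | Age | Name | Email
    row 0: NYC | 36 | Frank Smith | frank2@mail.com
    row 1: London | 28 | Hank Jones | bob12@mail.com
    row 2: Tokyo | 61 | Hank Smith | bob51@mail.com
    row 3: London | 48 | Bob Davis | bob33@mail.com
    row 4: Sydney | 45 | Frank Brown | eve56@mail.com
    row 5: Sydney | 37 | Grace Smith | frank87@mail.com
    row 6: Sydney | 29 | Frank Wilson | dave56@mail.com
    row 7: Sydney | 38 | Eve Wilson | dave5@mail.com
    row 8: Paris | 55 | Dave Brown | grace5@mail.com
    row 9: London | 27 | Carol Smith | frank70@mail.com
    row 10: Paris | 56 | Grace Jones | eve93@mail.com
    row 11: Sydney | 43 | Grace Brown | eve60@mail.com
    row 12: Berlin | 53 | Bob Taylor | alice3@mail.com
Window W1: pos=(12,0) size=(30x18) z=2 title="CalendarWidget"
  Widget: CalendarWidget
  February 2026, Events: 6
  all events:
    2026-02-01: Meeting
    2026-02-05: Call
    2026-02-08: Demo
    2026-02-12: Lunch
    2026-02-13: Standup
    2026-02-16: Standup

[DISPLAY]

     ┏━━━━━━━━━━━━━━━━━━━━━━━━━━━━┓             
     ┃ CalendarWidget             ┃             
     ┠────────────────────────────┨━━━━━━━━━━━━━
     ┃       February 2026        ┃             
     ┃Mo Tu We Th Fr Sa Su        ┃─────────────
     ┃                   1*       ┃Name        │
     ┃ 2  3  4  5*  6  7  8*      ┃────────────┼
     ┃ 9 10 11 12* 13* 14 15      ┃Frank Smith │
     ┃16* 17 18 19 20 21 22       ┃Hank Jones  │
     ┃23 24 25 26 27 28           ┃Hank Smith  │
     ┃                            ┃Bob Davis   │
     ┃                            ┃Frank Brown │
     ┃                            ┃Grace Smith │
     ┃                            ┃Frank Wilson│
     ┃                            ┃Eve Wilson  │


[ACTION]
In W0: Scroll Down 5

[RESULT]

     ┏━━━━━━━━━━━━━━━━━━━━━━━━━━━━┓             
     ┃ CalendarWidget             ┃             
     ┠────────────────────────────┨━━━━━━━━━━━━━
     ┃       February 2026        ┃             
     ┃Mo Tu We Th Fr Sa Su        ┃─────────────
     ┃                   1*       ┃Name        │
     ┃ 2  3  4  5*  6  7  8*      ┃────────────┼
     ┃ 9 10 11 12* 13* 14 15      ┃Frank Brown │
     ┃16* 17 18 19 20 21 22       ┃Grace Smith │
     ┃23 24 25 26 27 28           ┃Frank Wilson│
     ┃                            ┃Eve Wilson  │
     ┃                            ┃Dave Brown  │
     ┃                            ┃Carol Smith │
     ┃                            ┃Grace Jones │
     ┃                            ┃Grace Brown │


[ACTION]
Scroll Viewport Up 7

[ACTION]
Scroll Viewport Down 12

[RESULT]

     ┃ 2  3  4  5*  6  7  8*      ┃────────────┼
     ┃ 9 10 11 12* 13* 14 15      ┃Frank Brown │
     ┃16* 17 18 19 20 21 22       ┃Grace Smith │
     ┃23 24 25 26 27 28           ┃Frank Wilson│
     ┃                            ┃Eve Wilson  │
     ┃                            ┃Dave Brown  │
     ┃                            ┃Carol Smith │
     ┃                            ┃Grace Jones │
     ┃                            ┃Grace Brown │
     ┃                            ┃Bob Taylor  │
     ┃                            ┃━━━━━━━━━━━━━
     ┗━━━━━━━━━━━━━━━━━━━━━━━━━━━━┛             
                                                
                                                
                                                


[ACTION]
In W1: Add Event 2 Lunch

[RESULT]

     ┃ 2*  3  4  5*  6  7  8*     ┃────────────┼
     ┃ 9 10 11 12* 13* 14 15      ┃Frank Brown │
     ┃16* 17 18 19 20 21 22       ┃Grace Smith │
     ┃23 24 25 26 27 28           ┃Frank Wilson│
     ┃                            ┃Eve Wilson  │
     ┃                            ┃Dave Brown  │
     ┃                            ┃Carol Smith │
     ┃                            ┃Grace Jones │
     ┃                            ┃Grace Brown │
     ┃                            ┃Bob Taylor  │
     ┃                            ┃━━━━━━━━━━━━━
     ┗━━━━━━━━━━━━━━━━━━━━━━━━━━━━┛             
                                                
                                                
                                                


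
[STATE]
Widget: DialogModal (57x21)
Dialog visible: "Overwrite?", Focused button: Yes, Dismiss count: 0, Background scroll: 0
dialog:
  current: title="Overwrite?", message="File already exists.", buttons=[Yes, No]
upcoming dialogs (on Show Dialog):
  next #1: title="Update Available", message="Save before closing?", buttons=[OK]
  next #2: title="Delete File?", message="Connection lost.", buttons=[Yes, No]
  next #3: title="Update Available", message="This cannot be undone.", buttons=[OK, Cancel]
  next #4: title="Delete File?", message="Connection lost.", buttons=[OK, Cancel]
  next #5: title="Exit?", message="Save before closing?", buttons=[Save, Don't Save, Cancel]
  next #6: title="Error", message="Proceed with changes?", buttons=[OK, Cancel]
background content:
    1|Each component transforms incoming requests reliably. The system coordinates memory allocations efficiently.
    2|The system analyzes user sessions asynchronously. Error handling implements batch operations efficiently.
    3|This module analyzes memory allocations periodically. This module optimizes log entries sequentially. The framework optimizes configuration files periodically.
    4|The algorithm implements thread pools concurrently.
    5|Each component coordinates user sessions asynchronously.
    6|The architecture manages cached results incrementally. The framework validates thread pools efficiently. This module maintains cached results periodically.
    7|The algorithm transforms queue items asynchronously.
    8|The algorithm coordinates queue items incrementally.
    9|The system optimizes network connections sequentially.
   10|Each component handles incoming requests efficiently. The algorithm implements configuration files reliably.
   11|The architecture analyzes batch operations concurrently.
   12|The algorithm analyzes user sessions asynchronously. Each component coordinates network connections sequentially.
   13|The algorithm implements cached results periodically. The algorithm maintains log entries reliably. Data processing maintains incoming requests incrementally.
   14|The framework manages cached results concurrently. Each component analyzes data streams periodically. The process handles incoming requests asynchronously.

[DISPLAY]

Each component transforms incoming requests reliably. The
The system analyzes user sessions asynchronously. Error h
This module analyzes memory allocations periodically. Thi
The algorithm implements thread pools concurrently.      
Each component coordinates user sessions asynchronously. 
The architecture manages cached results incrementally. Th
The algorithm transforms queue items asynchronously.     
The algorithm coordinates queue items incrementally.     
The system optim┌──────────────────────┐ sequentially.   
Each component h│      Overwrite?      │ efficiently. The
The architecture│ File already exists. │ns concurrently. 
The algorithm an│      [Yes]  No       │nchronously. Each
The algorithm im└──────────────────────┘periodically. The
The framework manages cached results concurrently. Each c
                                                         
                                                         
                                                         
                                                         
                                                         
                                                         
                                                         


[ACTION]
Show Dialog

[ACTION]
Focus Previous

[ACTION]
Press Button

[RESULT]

Each component transforms incoming requests reliably. The
The system analyzes user sessions asynchronously. Error h
This module analyzes memory allocations periodically. Thi
The algorithm implements thread pools concurrently.      
Each component coordinates user sessions asynchronously. 
The architecture manages cached results incrementally. Th
The algorithm transforms queue items asynchronously.     
The algorithm coordinates queue items incrementally.     
The system optimizes network connections sequentially.   
Each component handles incoming requests efficiently. The
The architecture analyzes batch operations concurrently. 
The algorithm analyzes user sessions asynchronously. Each
The algorithm implements cached results periodically. The
The framework manages cached results concurrently. Each c
                                                         
                                                         
                                                         
                                                         
                                                         
                                                         
                                                         


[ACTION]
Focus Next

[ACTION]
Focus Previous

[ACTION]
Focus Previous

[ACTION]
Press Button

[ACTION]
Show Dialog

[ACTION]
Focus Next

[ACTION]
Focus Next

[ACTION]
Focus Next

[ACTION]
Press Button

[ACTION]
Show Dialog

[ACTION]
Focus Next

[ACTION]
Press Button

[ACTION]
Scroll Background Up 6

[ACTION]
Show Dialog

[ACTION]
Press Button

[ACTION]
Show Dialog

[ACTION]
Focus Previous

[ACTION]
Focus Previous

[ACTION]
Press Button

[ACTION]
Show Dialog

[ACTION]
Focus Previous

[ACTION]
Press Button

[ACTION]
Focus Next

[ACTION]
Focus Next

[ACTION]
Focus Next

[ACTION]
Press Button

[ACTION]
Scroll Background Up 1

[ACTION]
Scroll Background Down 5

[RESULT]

The architecture manages cached results incrementally. Th
The algorithm transforms queue items asynchronously.     
The algorithm coordinates queue items incrementally.     
The system optimizes network connections sequentially.   
Each component handles incoming requests efficiently. The
The architecture analyzes batch operations concurrently. 
The algorithm analyzes user sessions asynchronously. Each
The algorithm implements cached results periodically. The
The framework manages cached results concurrently. Each c
                                                         
                                                         
                                                         
                                                         
                                                         
                                                         
                                                         
                                                         
                                                         
                                                         
                                                         
                                                         
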